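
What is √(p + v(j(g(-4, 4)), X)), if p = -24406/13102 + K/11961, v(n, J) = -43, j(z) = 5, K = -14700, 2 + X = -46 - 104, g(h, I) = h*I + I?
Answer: 2*I*√873430779146609/8706279 ≈ 6.7891*I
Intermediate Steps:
g(h, I) = I + I*h (g(h, I) = I*h + I = I + I*h)
X = -152 (X = -2 + (-46 - 104) = -2 - 150 = -152)
p = -80753261/26118837 (p = -24406/13102 - 14700/11961 = -24406*1/13102 - 14700*1/11961 = -12203/6551 - 4900/3987 = -80753261/26118837 ≈ -3.0918)
√(p + v(j(g(-4, 4)), X)) = √(-80753261/26118837 - 43) = √(-1203863252/26118837) = 2*I*√873430779146609/8706279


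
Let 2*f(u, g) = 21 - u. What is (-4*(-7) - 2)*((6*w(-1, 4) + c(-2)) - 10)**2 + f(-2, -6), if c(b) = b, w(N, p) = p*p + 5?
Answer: 675815/2 ≈ 3.3791e+5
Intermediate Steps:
w(N, p) = 5 + p**2 (w(N, p) = p**2 + 5 = 5 + p**2)
f(u, g) = 21/2 - u/2 (f(u, g) = (21 - u)/2 = 21/2 - u/2)
(-4*(-7) - 2)*((6*w(-1, 4) + c(-2)) - 10)**2 + f(-2, -6) = (-4*(-7) - 2)*((6*(5 + 4**2) - 2) - 10)**2 + (21/2 - 1/2*(-2)) = (28 - 2)*((6*(5 + 16) - 2) - 10)**2 + (21/2 + 1) = 26*((6*21 - 2) - 10)**2 + 23/2 = 26*((126 - 2) - 10)**2 + 23/2 = 26*(124 - 10)**2 + 23/2 = 26*114**2 + 23/2 = 26*12996 + 23/2 = 337896 + 23/2 = 675815/2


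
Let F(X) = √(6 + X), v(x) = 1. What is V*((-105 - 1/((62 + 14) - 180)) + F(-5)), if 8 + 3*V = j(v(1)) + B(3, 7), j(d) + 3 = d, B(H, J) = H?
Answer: 25235/104 ≈ 242.64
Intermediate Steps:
j(d) = -3 + d
V = -7/3 (V = -8/3 + ((-3 + 1) + 3)/3 = -8/3 + (-2 + 3)/3 = -8/3 + (⅓)*1 = -8/3 + ⅓ = -7/3 ≈ -2.3333)
V*((-105 - 1/((62 + 14) - 180)) + F(-5)) = -7*((-105 - 1/((62 + 14) - 180)) + √(6 - 5))/3 = -7*((-105 - 1/(76 - 180)) + √1)/3 = -7*((-105 - 1/(-104)) + 1)/3 = -7*((-105 - 1*(-1/104)) + 1)/3 = -7*((-105 + 1/104) + 1)/3 = -7*(-10919/104 + 1)/3 = -7/3*(-10815/104) = 25235/104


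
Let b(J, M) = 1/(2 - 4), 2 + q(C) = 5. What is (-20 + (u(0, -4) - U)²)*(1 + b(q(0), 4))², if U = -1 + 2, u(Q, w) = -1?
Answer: -4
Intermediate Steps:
q(C) = 3 (q(C) = -2 + 5 = 3)
b(J, M) = -½ (b(J, M) = 1/(-2) = -½)
U = 1
(-20 + (u(0, -4) - U)²)*(1 + b(q(0), 4))² = (-20 + (-1 - 1*1)²)*(1 - ½)² = (-20 + (-1 - 1)²)*(½)² = (-20 + (-2)²)*(¼) = (-20 + 4)*(¼) = -16*¼ = -4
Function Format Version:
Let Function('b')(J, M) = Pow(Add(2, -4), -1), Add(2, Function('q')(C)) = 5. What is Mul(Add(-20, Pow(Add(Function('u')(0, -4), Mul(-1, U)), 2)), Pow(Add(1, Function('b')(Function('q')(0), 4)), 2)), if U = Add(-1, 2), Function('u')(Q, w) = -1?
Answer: -4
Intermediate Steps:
Function('q')(C) = 3 (Function('q')(C) = Add(-2, 5) = 3)
Function('b')(J, M) = Rational(-1, 2) (Function('b')(J, M) = Pow(-2, -1) = Rational(-1, 2))
U = 1
Mul(Add(-20, Pow(Add(Function('u')(0, -4), Mul(-1, U)), 2)), Pow(Add(1, Function('b')(Function('q')(0), 4)), 2)) = Mul(Add(-20, Pow(Add(-1, Mul(-1, 1)), 2)), Pow(Add(1, Rational(-1, 2)), 2)) = Mul(Add(-20, Pow(Add(-1, -1), 2)), Pow(Rational(1, 2), 2)) = Mul(Add(-20, Pow(-2, 2)), Rational(1, 4)) = Mul(Add(-20, 4), Rational(1, 4)) = Mul(-16, Rational(1, 4)) = -4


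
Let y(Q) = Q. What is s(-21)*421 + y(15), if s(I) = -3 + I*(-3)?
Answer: 25275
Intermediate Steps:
s(I) = -3 - 3*I
s(-21)*421 + y(15) = (-3 - 3*(-21))*421 + 15 = (-3 + 63)*421 + 15 = 60*421 + 15 = 25260 + 15 = 25275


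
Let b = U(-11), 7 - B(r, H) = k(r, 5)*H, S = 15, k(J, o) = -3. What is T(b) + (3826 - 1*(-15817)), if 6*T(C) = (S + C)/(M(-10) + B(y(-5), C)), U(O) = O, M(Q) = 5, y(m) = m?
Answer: 1237507/63 ≈ 19643.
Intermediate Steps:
B(r, H) = 7 + 3*H (B(r, H) = 7 - (-3)*H = 7 + 3*H)
b = -11
T(C) = (15 + C)/(6*(12 + 3*C)) (T(C) = ((15 + C)/(5 + (7 + 3*C)))/6 = ((15 + C)/(12 + 3*C))/6 = (15 + C)/(6*(12 + 3*C)))
T(b) + (3826 - 1*(-15817)) = (15 - 11)/(18*(4 - 11)) + (3826 - 1*(-15817)) = (1/18)*4/(-7) + (3826 + 15817) = (1/18)*(-⅐)*4 + 19643 = -2/63 + 19643 = 1237507/63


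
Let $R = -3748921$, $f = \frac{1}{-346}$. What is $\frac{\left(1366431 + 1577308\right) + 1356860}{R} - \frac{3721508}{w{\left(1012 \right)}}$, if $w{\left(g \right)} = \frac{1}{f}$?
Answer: $\frac{6975075742807}{648563333} \approx 10755.0$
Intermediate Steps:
$f = - \frac{1}{346} \approx -0.0028902$
$w{\left(g \right)} = -346$ ($w{\left(g \right)} = \frac{1}{- \frac{1}{346}} = -346$)
$\frac{\left(1366431 + 1577308\right) + 1356860}{R} - \frac{3721508}{w{\left(1012 \right)}} = \frac{\left(1366431 + 1577308\right) + 1356860}{-3748921} - \frac{3721508}{-346} = \left(2943739 + 1356860\right) \left(- \frac{1}{3748921}\right) - - \frac{1860754}{173} = 4300599 \left(- \frac{1}{3748921}\right) + \frac{1860754}{173} = - \frac{4300599}{3748921} + \frac{1860754}{173} = \frac{6975075742807}{648563333}$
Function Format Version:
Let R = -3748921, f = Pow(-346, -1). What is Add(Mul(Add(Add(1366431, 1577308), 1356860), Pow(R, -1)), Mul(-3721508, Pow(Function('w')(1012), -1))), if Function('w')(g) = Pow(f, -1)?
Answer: Rational(6975075742807, 648563333) ≈ 10755.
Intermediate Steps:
f = Rational(-1, 346) ≈ -0.0028902
Function('w')(g) = -346 (Function('w')(g) = Pow(Rational(-1, 346), -1) = -346)
Add(Mul(Add(Add(1366431, 1577308), 1356860), Pow(R, -1)), Mul(-3721508, Pow(Function('w')(1012), -1))) = Add(Mul(Add(Add(1366431, 1577308), 1356860), Pow(-3748921, -1)), Mul(-3721508, Pow(-346, -1))) = Add(Mul(Add(2943739, 1356860), Rational(-1, 3748921)), Mul(-3721508, Rational(-1, 346))) = Add(Mul(4300599, Rational(-1, 3748921)), Rational(1860754, 173)) = Add(Rational(-4300599, 3748921), Rational(1860754, 173)) = Rational(6975075742807, 648563333)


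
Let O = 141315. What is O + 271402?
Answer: 412717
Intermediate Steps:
O + 271402 = 141315 + 271402 = 412717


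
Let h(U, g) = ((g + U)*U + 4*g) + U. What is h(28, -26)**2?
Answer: 400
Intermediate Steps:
h(U, g) = U + 4*g + U*(U + g) (h(U, g) = ((U + g)*U + 4*g) + U = (U*(U + g) + 4*g) + U = (4*g + U*(U + g)) + U = U + 4*g + U*(U + g))
h(28, -26)**2 = (28 + 28**2 + 4*(-26) + 28*(-26))**2 = (28 + 784 - 104 - 728)**2 = (-20)**2 = 400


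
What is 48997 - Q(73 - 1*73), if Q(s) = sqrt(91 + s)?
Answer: 48997 - sqrt(91) ≈ 48987.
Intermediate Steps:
48997 - Q(73 - 1*73) = 48997 - sqrt(91 + (73 - 1*73)) = 48997 - sqrt(91 + (73 - 73)) = 48997 - sqrt(91 + 0) = 48997 - sqrt(91)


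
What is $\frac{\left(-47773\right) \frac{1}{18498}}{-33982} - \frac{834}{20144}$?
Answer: $- \frac{65411157089}{1582812372648} \approx -0.041326$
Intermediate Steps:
$\frac{\left(-47773\right) \frac{1}{18498}}{-33982} - \frac{834}{20144} = \left(-47773\right) \frac{1}{18498} \left(- \frac{1}{33982}\right) - \frac{417}{10072} = \left(- \frac{47773}{18498}\right) \left(- \frac{1}{33982}\right) - \frac{417}{10072} = \frac{47773}{628599036} - \frac{417}{10072} = - \frac{65411157089}{1582812372648}$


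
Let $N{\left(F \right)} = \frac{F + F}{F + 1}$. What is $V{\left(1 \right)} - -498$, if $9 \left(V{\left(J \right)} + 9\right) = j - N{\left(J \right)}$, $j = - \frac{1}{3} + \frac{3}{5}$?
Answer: $\frac{66004}{135} \approx 488.92$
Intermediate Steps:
$N{\left(F \right)} = \frac{2 F}{1 + F}$
$j = \frac{4}{15}$ ($j = \left(-1\right) \frac{1}{3} + 3 \cdot \frac{1}{5} = - \frac{1}{3} + \frac{3}{5} = \frac{4}{15} \approx 0.26667$)
$V{\left(J \right)} = - \frac{1211}{135} - \frac{2 J}{9 \left(1 + J\right)}$ ($V{\left(J \right)} = -9 + \frac{\frac{4}{15} - \frac{2 J}{1 + J}}{9} = -9 - \left(- \frac{4}{135} + \frac{2 J}{9 \left(1 + J\right)}\right) = - \frac{1211}{135} - \frac{2 J}{9 \left(1 + J\right)}$)
$V{\left(1 \right)} - -498 = \frac{-1211 - 1241}{135 \left(1 + 1\right)} - -498 = \frac{-1211 - 1241}{135 \cdot 2} + 498 = \frac{1}{135} \cdot \frac{1}{2} \left(-2452\right) + 498 = - \frac{1226}{135} + 498 = \frac{66004}{135}$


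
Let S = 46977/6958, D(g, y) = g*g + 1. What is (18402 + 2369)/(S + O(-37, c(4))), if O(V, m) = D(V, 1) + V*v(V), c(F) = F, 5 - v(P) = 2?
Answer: 20646374/1258157 ≈ 16.410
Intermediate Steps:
D(g, y) = 1 + g**2 (D(g, y) = g**2 + 1 = 1 + g**2)
v(P) = 3 (v(P) = 5 - 1*2 = 5 - 2 = 3)
S = 6711/994 (S = 46977*(1/6958) = 6711/994 ≈ 6.7515)
O(V, m) = 1 + V**2 + 3*V (O(V, m) = (1 + V**2) + V*3 = (1 + V**2) + 3*V = 1 + V**2 + 3*V)
(18402 + 2369)/(S + O(-37, c(4))) = (18402 + 2369)/(6711/994 + (1 + (-37)**2 + 3*(-37))) = 20771/(6711/994 + (1 + 1369 - 111)) = 20771/(6711/994 + 1259) = 20771/(1258157/994) = 20771*(994/1258157) = 20646374/1258157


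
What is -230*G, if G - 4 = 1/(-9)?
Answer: -8050/9 ≈ -894.44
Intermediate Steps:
G = 35/9 (G = 4 + 1/(-9) = 4 - 1/9 = 35/9 ≈ 3.8889)
-230*G = -230*35/9 = -8050/9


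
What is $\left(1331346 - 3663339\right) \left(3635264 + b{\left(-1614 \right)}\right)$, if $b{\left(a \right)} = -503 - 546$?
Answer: $-8474963940495$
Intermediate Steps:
$b{\left(a \right)} = -1049$ ($b{\left(a \right)} = -503 - 546 = -1049$)
$\left(1331346 - 3663339\right) \left(3635264 + b{\left(-1614 \right)}\right) = \left(1331346 - 3663339\right) \left(3635264 - 1049\right) = \left(-2331993\right) 3634215 = -8474963940495$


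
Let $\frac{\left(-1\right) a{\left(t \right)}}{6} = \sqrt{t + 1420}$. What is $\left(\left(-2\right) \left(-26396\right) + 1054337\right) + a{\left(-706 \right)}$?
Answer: $1107129 - 6 \sqrt{714} \approx 1.107 \cdot 10^{6}$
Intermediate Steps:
$a{\left(t \right)} = - 6 \sqrt{1420 + t}$ ($a{\left(t \right)} = - 6 \sqrt{t + 1420} = - 6 \sqrt{1420 + t}$)
$\left(\left(-2\right) \left(-26396\right) + 1054337\right) + a{\left(-706 \right)} = \left(\left(-2\right) \left(-26396\right) + 1054337\right) - 6 \sqrt{1420 - 706} = \left(52792 + 1054337\right) - 6 \sqrt{714} = 1107129 - 6 \sqrt{714}$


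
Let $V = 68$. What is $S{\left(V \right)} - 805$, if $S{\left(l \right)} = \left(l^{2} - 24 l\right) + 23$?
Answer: $2210$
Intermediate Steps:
$S{\left(l \right)} = 23 + l^{2} - 24 l$
$S{\left(V \right)} - 805 = \left(23 + 68^{2} - 1632\right) - 805 = \left(23 + 4624 - 1632\right) - 805 = 3015 - 805 = 2210$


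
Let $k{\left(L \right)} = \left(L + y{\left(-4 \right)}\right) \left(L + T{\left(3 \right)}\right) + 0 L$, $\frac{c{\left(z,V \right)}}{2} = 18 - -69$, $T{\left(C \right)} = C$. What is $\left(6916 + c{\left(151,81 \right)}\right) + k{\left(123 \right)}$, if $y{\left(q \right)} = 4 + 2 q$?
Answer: $22084$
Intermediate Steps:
$c{\left(z,V \right)} = 174$ ($c{\left(z,V \right)} = 2 \left(18 - -69\right) = 2 \left(18 + 69\right) = 2 \cdot 87 = 174$)
$k{\left(L \right)} = \left(-4 + L\right) \left(3 + L\right)$ ($k{\left(L \right)} = \left(L + \left(4 + 2 \left(-4\right)\right)\right) \left(L + 3\right) + 0 L = \left(L + \left(4 - 8\right)\right) \left(3 + L\right) + 0 = \left(L - 4\right) \left(3 + L\right) + 0 = \left(-4 + L\right) \left(3 + L\right) + 0 = \left(-4 + L\right) \left(3 + L\right)$)
$\left(6916 + c{\left(151,81 \right)}\right) + k{\left(123 \right)} = \left(6916 + 174\right) - \left(135 - 15129\right) = 7090 - -14994 = 7090 + 14994 = 22084$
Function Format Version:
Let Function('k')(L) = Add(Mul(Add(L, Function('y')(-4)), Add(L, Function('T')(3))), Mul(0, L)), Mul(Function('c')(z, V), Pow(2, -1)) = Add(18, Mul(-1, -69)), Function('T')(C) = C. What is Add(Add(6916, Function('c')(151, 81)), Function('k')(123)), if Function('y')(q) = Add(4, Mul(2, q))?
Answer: 22084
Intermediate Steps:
Function('c')(z, V) = 174 (Function('c')(z, V) = Mul(2, Add(18, Mul(-1, -69))) = Mul(2, Add(18, 69)) = Mul(2, 87) = 174)
Function('k')(L) = Mul(Add(-4, L), Add(3, L)) (Function('k')(L) = Add(Mul(Add(L, Add(4, Mul(2, -4))), Add(L, 3)), Mul(0, L)) = Add(Mul(Add(L, Add(4, -8)), Add(3, L)), 0) = Add(Mul(Add(L, -4), Add(3, L)), 0) = Add(Mul(Add(-4, L), Add(3, L)), 0) = Mul(Add(-4, L), Add(3, L)))
Add(Add(6916, Function('c')(151, 81)), Function('k')(123)) = Add(Add(6916, 174), Add(-12, Pow(123, 2), Mul(-1, 123))) = Add(7090, Add(-12, 15129, -123)) = Add(7090, 14994) = 22084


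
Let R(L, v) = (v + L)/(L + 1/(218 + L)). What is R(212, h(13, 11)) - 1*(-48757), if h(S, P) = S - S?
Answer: 4444828037/91161 ≈ 48758.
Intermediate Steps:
h(S, P) = 0
R(L, v) = (L + v)/(L + 1/(218 + L))
R(212, h(13, 11)) - 1*(-48757) = (212² + 218*212 + 218*0 + 212*0)/(1 + 212² + 218*212) - 1*(-48757) = (44944 + 46216 + 0 + 0)/(1 + 44944 + 46216) + 48757 = 91160/91161 + 48757 = 4444828037/91161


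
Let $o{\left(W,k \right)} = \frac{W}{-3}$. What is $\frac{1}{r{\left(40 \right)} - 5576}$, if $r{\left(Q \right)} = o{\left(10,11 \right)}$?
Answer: $- \frac{3}{16738} \approx -0.00017923$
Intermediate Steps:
$o{\left(W,k \right)} = - \frac{W}{3}$ ($o{\left(W,k \right)} = W \left(- \frac{1}{3}\right) = - \frac{W}{3}$)
$r{\left(Q \right)} = - \frac{10}{3}$ ($r{\left(Q \right)} = \left(- \frac{1}{3}\right) 10 = - \frac{10}{3}$)
$\frac{1}{r{\left(40 \right)} - 5576} = \frac{1}{- \frac{10}{3} - 5576} = \frac{1}{- \frac{16738}{3}} = - \frac{3}{16738}$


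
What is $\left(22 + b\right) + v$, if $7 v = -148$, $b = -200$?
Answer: $- \frac{1394}{7} \approx -199.14$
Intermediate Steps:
$v = - \frac{148}{7}$ ($v = \frac{1}{7} \left(-148\right) = - \frac{148}{7} \approx -21.143$)
$\left(22 + b\right) + v = \left(22 - 200\right) - \frac{148}{7} = -178 - \frac{148}{7} = - \frac{1394}{7}$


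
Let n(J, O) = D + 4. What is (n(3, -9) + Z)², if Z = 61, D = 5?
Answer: 4900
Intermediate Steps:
n(J, O) = 9 (n(J, O) = 5 + 4 = 9)
(n(3, -9) + Z)² = (9 + 61)² = 70² = 4900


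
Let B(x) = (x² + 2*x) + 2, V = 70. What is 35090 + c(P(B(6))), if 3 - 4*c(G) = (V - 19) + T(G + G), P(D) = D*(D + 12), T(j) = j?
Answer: 33528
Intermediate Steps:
B(x) = 2 + x² + 2*x
P(D) = D*(12 + D)
c(G) = -12 - G/2 (c(G) = ¾ - ((70 - 19) + (G + G))/4 = ¾ - (51 + 2*G)/4 = ¾ + (-51/4 - G/2) = -12 - G/2)
35090 + c(P(B(6))) = 35090 + (-12 - (2 + 6² + 2*6)*(12 + (2 + 6² + 2*6))/2) = 35090 + (-12 - (2 + 36 + 12)*(12 + (2 + 36 + 12))/2) = 35090 + (-12 - 25*(12 + 50)) = 35090 + (-12 - 25*62) = 35090 + (-12 - ½*3100) = 35090 + (-12 - 1550) = 35090 - 1562 = 33528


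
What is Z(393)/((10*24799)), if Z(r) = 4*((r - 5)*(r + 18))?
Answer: 318936/123995 ≈ 2.5722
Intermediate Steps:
Z(r) = 4*(-5 + r)*(18 + r) (Z(r) = 4*((-5 + r)*(18 + r)) = 4*(-5 + r)*(18 + r))
Z(393)/((10*24799)) = (-360 + 4*393² + 52*393)/((10*24799)) = (-360 + 4*154449 + 20436)/247990 = (-360 + 617796 + 20436)*(1/247990) = 637872*(1/247990) = 318936/123995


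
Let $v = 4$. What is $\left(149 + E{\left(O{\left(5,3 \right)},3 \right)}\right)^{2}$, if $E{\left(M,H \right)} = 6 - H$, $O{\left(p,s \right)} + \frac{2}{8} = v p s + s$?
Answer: $23104$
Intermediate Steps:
$O{\left(p,s \right)} = - \frac{1}{4} + s + 4 p s$ ($O{\left(p,s \right)} = - \frac{1}{4} + \left(4 p s + s\right) = - \frac{1}{4} + \left(s + 4 p s\right) = - \frac{1}{4} + s + 4 p s$)
$\left(149 + E{\left(O{\left(5,3 \right)},3 \right)}\right)^{2} = \left(149 + \left(6 - 3\right)\right)^{2} = \left(149 + 3\right)^{2} = 152^{2} = 23104$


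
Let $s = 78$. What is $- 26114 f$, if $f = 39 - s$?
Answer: $1018446$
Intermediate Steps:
$f = -39$ ($f = 39 - 78 = -39$)
$- 26114 f = \left(-26114\right) \left(-39\right) = 1018446$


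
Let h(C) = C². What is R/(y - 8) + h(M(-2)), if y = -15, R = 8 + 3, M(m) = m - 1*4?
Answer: 817/23 ≈ 35.522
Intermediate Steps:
M(m) = -4 + m (M(m) = m - 4 = -4 + m)
R = 11
R/(y - 8) + h(M(-2)) = 11/(-15 - 8) + (-4 - 2)² = 11/(-23) + (-6)² = 11*(-1/23) + 36 = -11/23 + 36 = 817/23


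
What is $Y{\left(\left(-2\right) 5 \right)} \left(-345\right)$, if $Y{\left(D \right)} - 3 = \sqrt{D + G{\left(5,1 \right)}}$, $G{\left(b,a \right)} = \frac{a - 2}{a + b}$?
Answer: $-1035 - \frac{115 i \sqrt{366}}{2} \approx -1035.0 - 1100.0 i$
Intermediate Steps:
$G{\left(b,a \right)} = \frac{-2 + a}{a + b}$
$Y{\left(D \right)} = 3 + \sqrt{- \frac{1}{6} + D}$ ($Y{\left(D \right)} = 3 + \sqrt{D + \frac{-2 + 1}{1 + 5}} = 3 + \sqrt{D + \frac{1}{6} \left(-1\right)} = 3 + \sqrt{D - \frac{1}{6}} = 3 + \sqrt{- \frac{1}{6} + D}$)
$Y{\left(\left(-2\right) 5 \right)} \left(-345\right) = \left(3 + \frac{\sqrt{-6 + 36 \left(\left(-2\right) 5\right)}}{6}\right) \left(-345\right) = \left(3 + \frac{\sqrt{-6 + 36 \left(-10\right)}}{6}\right) \left(-345\right) = \left(3 + \frac{\sqrt{-6 - 360}}{6}\right) \left(-345\right) = \left(3 + \frac{\sqrt{-366}}{6}\right) \left(-345\right) = \left(3 + \frac{i \sqrt{366}}{6}\right) \left(-345\right) = -1035 - \frac{115 i \sqrt{366}}{2}$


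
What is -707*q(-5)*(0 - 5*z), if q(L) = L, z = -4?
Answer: 70700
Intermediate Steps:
-707*q(-5)*(0 - 5*z) = -(-3535)*(0 - 5*(-4)) = -(-3535)*(0 + 20) = -(-3535)*20 = -707*(-100) = 70700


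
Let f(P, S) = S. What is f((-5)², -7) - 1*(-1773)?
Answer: 1766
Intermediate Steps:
f((-5)², -7) - 1*(-1773) = -7 - 1*(-1773) = -7 + 1773 = 1766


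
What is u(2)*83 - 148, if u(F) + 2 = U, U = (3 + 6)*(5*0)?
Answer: -314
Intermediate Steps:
U = 0 (U = 9*0 = 0)
u(F) = -2 (u(F) = -2 + 0 = -2)
u(2)*83 - 148 = -2*83 - 148 = -166 - 148 = -314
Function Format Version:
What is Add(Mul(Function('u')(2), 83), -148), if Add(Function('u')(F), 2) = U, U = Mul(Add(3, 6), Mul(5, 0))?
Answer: -314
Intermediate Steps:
U = 0 (U = Mul(9, 0) = 0)
Function('u')(F) = -2 (Function('u')(F) = Add(-2, 0) = -2)
Add(Mul(Function('u')(2), 83), -148) = Add(Mul(-2, 83), -148) = Add(-166, -148) = -314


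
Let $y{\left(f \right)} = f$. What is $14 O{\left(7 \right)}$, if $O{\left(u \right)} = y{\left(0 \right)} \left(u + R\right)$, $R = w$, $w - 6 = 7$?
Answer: $0$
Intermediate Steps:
$w = 13$ ($w = 6 + 7 = 13$)
$R = 13$
$O{\left(u \right)} = 0$ ($O{\left(u \right)} = 0 \left(u + 13\right) = 0 \left(13 + u\right) = 0$)
$14 O{\left(7 \right)} = 14 \cdot 0 = 0$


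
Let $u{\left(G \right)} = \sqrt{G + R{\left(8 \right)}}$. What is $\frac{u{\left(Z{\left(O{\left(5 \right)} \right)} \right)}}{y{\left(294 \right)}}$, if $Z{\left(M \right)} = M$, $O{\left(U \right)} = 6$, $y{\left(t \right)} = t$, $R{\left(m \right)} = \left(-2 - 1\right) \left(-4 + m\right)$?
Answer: $\frac{i \sqrt{6}}{294} \approx 0.0083316 i$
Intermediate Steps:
$R{\left(m \right)} = 12 - 3 m$ ($R{\left(m \right)} = - 3 \left(-4 + m\right) = 12 - 3 m$)
$u{\left(G \right)} = \sqrt{-12 + G}$ ($u{\left(G \right)} = \sqrt{G + \left(12 - 24\right)} = \sqrt{G - 12} = \sqrt{-12 + G}$)
$\frac{u{\left(Z{\left(O{\left(5 \right)} \right)} \right)}}{y{\left(294 \right)}} = \frac{\sqrt{-12 + 6}}{294} = \sqrt{-6} \cdot \frac{1}{294} = i \sqrt{6} \cdot \frac{1}{294} = \frac{i \sqrt{6}}{294}$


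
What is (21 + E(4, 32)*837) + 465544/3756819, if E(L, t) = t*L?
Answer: 402569919127/3756819 ≈ 1.0716e+5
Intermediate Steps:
E(L, t) = L*t
(21 + E(4, 32)*837) + 465544/3756819 = (21 + (4*32)*837) + 465544/3756819 = (21 + 128*837) + 465544*(1/3756819) = (21 + 107136) + 465544/3756819 = 107157 + 465544/3756819 = 402569919127/3756819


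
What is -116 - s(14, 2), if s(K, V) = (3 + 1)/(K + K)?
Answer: -813/7 ≈ -116.14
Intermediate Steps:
s(K, V) = 2/K (s(K, V) = 4/((2*K)) = 4*(1/(2*K)) = 2/K)
-116 - s(14, 2) = -116 - 2/14 = -116 - 1*⅐ = -116 - ⅐ = -813/7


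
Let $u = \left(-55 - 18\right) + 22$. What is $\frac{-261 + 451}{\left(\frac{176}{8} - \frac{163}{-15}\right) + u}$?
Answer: $- \frac{1425}{136} \approx -10.478$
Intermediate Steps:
$u = -51$ ($u = -73 + 22 = -51$)
$\frac{-261 + 451}{\left(\frac{176}{8} - \frac{163}{-15}\right) + u} = \frac{-261 + 451}{\left(\frac{176}{8} - \frac{163}{-15}\right) - 51} = \frac{190}{\left(176 \cdot \frac{1}{8} - - \frac{163}{15}\right) - 51} = \frac{190}{\left(22 + \frac{163}{15}\right) - 51} = \frac{190}{\frac{493}{15} - 51} = \frac{190}{- \frac{272}{15}} = 190 \left(- \frac{15}{272}\right) = - \frac{1425}{136}$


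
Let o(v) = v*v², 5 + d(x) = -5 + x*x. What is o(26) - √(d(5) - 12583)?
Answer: 17576 - 2*I*√3142 ≈ 17576.0 - 112.11*I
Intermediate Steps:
d(x) = -10 + x² (d(x) = -5 + (-5 + x*x) = -5 + (-5 + x²) = -10 + x²)
o(v) = v³
o(26) - √(d(5) - 12583) = 26³ - √((-10 + 5²) - 12583) = 17576 - √((-10 + 25) - 12583) = 17576 - √(15 - 12583) = 17576 - √(-12568) = 17576 - 2*I*√3142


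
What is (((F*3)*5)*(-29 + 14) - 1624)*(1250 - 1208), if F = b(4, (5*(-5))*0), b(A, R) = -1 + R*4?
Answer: -58758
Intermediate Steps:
b(A, R) = -1 + 4*R
F = -1 (F = -1 + 4*((5*(-5))*0) = -1 + 4*(-25*0) = -1 + 4*0 = -1 + 0 = -1)
(((F*3)*5)*(-29 + 14) - 1624)*(1250 - 1208) = ((-1*3*5)*(-29 + 14) - 1624)*(1250 - 1208) = (-3*5*(-15) - 1624)*42 = (-15*(-15) - 1624)*42 = (225 - 1624)*42 = -1399*42 = -58758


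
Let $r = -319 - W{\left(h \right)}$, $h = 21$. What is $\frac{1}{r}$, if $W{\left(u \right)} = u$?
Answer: $- \frac{1}{340} \approx -0.0029412$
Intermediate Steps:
$r = -340$ ($r = -319 - 21 = -340$)
$\frac{1}{r} = \frac{1}{-340} = - \frac{1}{340}$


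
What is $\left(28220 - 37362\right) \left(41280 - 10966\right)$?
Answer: $-277130588$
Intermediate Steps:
$\left(28220 - 37362\right) \left(41280 - 10966\right) = \left(-9142\right) 30314 = -277130588$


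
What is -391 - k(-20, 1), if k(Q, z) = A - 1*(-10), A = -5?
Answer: -396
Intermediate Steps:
k(Q, z) = 5 (k(Q, z) = -5 - 1*(-10) = -5 + 10 = 5)
-391 - k(-20, 1) = -391 - 1*5 = -391 - 5 = -396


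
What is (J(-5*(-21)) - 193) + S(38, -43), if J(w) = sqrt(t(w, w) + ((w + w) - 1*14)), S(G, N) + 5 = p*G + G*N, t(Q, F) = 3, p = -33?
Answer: -3086 + sqrt(199) ≈ -3071.9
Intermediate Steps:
S(G, N) = -5 - 33*G + G*N (S(G, N) = -5 + (-33*G + G*N) = -5 - 33*G + G*N)
J(w) = sqrt(-11 + 2*w) (J(w) = sqrt(3 + ((w + w) - 1*14)) = sqrt(3 + (2*w - 14)) = sqrt(3 + (-14 + 2*w)) = sqrt(-11 + 2*w))
(J(-5*(-21)) - 193) + S(38, -43) = (sqrt(-11 + 2*(-5*(-21))) - 193) + (-5 - 33*38 + 38*(-43)) = (sqrt(-11 + 2*105) - 193) + (-5 - 1254 - 1634) = (sqrt(-11 + 210) - 193) - 2893 = (sqrt(199) - 193) - 2893 = (-193 + sqrt(199)) - 2893 = -3086 + sqrt(199)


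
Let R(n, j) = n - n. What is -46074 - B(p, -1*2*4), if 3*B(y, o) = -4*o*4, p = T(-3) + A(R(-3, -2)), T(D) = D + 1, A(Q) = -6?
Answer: -138350/3 ≈ -46117.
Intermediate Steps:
R(n, j) = 0
T(D) = 1 + D
p = -8 (p = (1 - 3) - 6 = -2 - 6 = -8)
B(y, o) = -16*o/3 (B(y, o) = (-4*o*4)/3 = (-16*o)/3 = -16*o/3)
-46074 - B(p, -1*2*4) = -46074 - (-16)*-1*2*4/3 = -46074 - (-16)*(-2*4)/3 = -46074 - (-16)*(-8)/3 = -46074 - 1*128/3 = -46074 - 128/3 = -138350/3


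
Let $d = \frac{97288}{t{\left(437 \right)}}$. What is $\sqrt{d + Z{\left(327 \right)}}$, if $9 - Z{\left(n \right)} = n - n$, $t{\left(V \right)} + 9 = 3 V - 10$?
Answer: $\frac{\sqrt{8794967}}{323} \approx 9.1815$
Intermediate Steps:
$t{\left(V \right)} = -19 + 3 V$ ($t{\left(V \right)} = -9 + \left(3 V - 10\right) = -9 + \left(-10 + 3 V\right) = -19 + 3 V$)
$Z{\left(n \right)} = 9$ ($Z{\left(n \right)} = 9 - \left(n - n\right) = 9 - 0 = 9 + 0 = 9$)
$d = \frac{24322}{323}$ ($d = \frac{97288}{-19 + 3 \cdot 437} = \frac{97288}{-19 + 1311} = \frac{97288}{1292} = 97288 \cdot \frac{1}{1292} = \frac{24322}{323} \approx 75.3$)
$\sqrt{d + Z{\left(327 \right)}} = \sqrt{\frac{24322}{323} + 9} = \sqrt{\frac{27229}{323}} = \frac{\sqrt{8794967}}{323}$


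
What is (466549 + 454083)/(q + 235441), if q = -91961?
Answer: 115079/17935 ≈ 6.4165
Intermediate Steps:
(466549 + 454083)/(q + 235441) = (466549 + 454083)/(-91961 + 235441) = 920632/143480 = 920632*(1/143480) = 115079/17935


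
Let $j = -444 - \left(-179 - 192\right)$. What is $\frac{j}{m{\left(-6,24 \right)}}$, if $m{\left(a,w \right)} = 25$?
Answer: $- \frac{73}{25} \approx -2.92$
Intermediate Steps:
$j = -73$ ($j = -444 - -371 = -444 + 371 = -73$)
$\frac{j}{m{\left(-6,24 \right)}} = - \frac{73}{25}$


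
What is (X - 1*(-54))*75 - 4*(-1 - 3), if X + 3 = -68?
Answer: -1259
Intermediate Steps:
X = -71 (X = -3 - 68 = -71)
(X - 1*(-54))*75 - 4*(-1 - 3) = (-71 - 1*(-54))*75 - 4*(-1 - 3) = (-71 + 54)*75 - 4*(-4) = -17*75 + 16 = -1275 + 16 = -1259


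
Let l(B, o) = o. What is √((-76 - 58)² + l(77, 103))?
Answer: √18059 ≈ 134.38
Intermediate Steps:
√((-76 - 58)² + l(77, 103)) = √((-76 - 58)² + 103) = √((-134)² + 103) = √(17956 + 103) = √18059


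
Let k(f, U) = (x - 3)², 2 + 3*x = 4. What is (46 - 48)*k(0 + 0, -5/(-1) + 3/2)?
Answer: -98/9 ≈ -10.889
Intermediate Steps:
x = ⅔ (x = -⅔ + (⅓)*4 = -⅔ + 4/3 = ⅔ ≈ 0.66667)
k(f, U) = 49/9 (k(f, U) = (⅔ - 3)² = (-7/3)² = 49/9)
(46 - 48)*k(0 + 0, -5/(-1) + 3/2) = (46 - 48)*(49/9) = -2*49/9 = -98/9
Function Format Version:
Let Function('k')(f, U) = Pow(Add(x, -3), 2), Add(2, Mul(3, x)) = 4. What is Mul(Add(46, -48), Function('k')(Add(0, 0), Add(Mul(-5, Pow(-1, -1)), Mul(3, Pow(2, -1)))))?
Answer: Rational(-98, 9) ≈ -10.889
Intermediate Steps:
x = Rational(2, 3) (x = Add(Rational(-2, 3), Mul(Rational(1, 3), 4)) = Add(Rational(-2, 3), Rational(4, 3)) = Rational(2, 3) ≈ 0.66667)
Function('k')(f, U) = Rational(49, 9) (Function('k')(f, U) = Pow(Add(Rational(2, 3), -3), 2) = Pow(Rational(-7, 3), 2) = Rational(49, 9))
Mul(Add(46, -48), Function('k')(Add(0, 0), Add(Mul(-5, Pow(-1, -1)), Mul(3, Pow(2, -1))))) = Mul(Add(46, -48), Rational(49, 9)) = Mul(-2, Rational(49, 9)) = Rational(-98, 9)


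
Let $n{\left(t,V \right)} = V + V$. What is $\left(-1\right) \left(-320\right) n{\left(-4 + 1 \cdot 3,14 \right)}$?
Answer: $8960$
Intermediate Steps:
$n{\left(t,V \right)} = 2 V$
$\left(-1\right) \left(-320\right) n{\left(-4 + 1 \cdot 3,14 \right)} = \left(-1\right) \left(-320\right) 2 \cdot 14 = 320 \cdot 28 = 8960$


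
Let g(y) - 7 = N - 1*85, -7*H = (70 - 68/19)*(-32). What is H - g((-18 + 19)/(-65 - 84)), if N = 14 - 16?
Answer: 51024/133 ≈ 383.64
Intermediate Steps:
N = -2
H = 40384/133 (H = -(70 - 68/19)*(-32)/7 = -1262*(-32)/133 = -⅐*(-40384/19) = 40384/133 ≈ 303.64)
g(y) = -80 (g(y) = 7 + (-2 - 1*85) = 7 + (-2 - 85) = 7 - 87 = -80)
H - g((-18 + 19)/(-65 - 84)) = 40384/133 - 1*(-80) = 40384/133 + 80 = 51024/133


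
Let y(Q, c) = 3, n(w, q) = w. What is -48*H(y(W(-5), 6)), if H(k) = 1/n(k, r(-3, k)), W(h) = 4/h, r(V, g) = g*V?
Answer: -16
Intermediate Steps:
r(V, g) = V*g
H(k) = 1/k
-48*H(y(W(-5), 6)) = -48/3 = -48*⅓ = -16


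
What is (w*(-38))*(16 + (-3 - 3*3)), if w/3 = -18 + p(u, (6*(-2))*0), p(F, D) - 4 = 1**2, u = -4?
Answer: 5928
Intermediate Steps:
p(F, D) = 5 (p(F, D) = 4 + 1**2 = 4 + 1 = 5)
w = -39 (w = 3*(-18 + 5) = 3*(-13) = -39)
(w*(-38))*(16 + (-3 - 3*3)) = (-39*(-38))*(16 + (-3 - 3*3)) = 1482*(16 + (-3 - 9)) = 1482*(16 - 12) = 1482*4 = 5928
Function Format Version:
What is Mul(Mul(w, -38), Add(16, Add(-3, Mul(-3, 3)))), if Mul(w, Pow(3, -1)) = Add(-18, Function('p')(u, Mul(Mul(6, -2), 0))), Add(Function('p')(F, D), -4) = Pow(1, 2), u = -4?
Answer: 5928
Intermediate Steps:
Function('p')(F, D) = 5 (Function('p')(F, D) = Add(4, Pow(1, 2)) = Add(4, 1) = 5)
w = -39 (w = Mul(3, Add(-18, 5)) = Mul(3, -13) = -39)
Mul(Mul(w, -38), Add(16, Add(-3, Mul(-3, 3)))) = Mul(Mul(-39, -38), Add(16, Add(-3, Mul(-3, 3)))) = Mul(1482, Add(16, Add(-3, -9))) = Mul(1482, Add(16, -12)) = Mul(1482, 4) = 5928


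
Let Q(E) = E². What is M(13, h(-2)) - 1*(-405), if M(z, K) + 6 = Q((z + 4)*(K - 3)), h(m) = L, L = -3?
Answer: 10803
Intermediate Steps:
h(m) = -3
M(z, K) = -6 + (-3 + K)²*(4 + z)² (M(z, K) = -6 + ((z + 4)*(K - 3))² = -6 + ((4 + z)*(-3 + K))² = -6 + ((-3 + K)*(4 + z))² = -6 + (-3 + K)²*(4 + z)²)
M(13, h(-2)) - 1*(-405) = (-6 + (-12 - 3*13 + 4*(-3) - 3*13)²) - 1*(-405) = (-6 + (-12 - 39 - 12 - 39)²) + 405 = (-6 + (-102)²) + 405 = (-6 + 10404) + 405 = 10398 + 405 = 10803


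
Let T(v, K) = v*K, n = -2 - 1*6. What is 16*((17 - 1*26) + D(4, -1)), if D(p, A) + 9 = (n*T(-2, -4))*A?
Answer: 736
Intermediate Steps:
n = -8 (n = -2 - 6 = -8)
T(v, K) = K*v
D(p, A) = -9 - 64*A (D(p, A) = -9 + (-(-32)*(-2))*A = -9 + (-8*8)*A = -9 - 64*A)
16*((17 - 1*26) + D(4, -1)) = 16*((17 - 1*26) + (-9 - 64*(-1))) = 16*((17 - 26) + (-9 + 64)) = 16*(-9 + 55) = 16*46 = 736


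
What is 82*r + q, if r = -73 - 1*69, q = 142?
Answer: -11502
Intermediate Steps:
r = -142 (r = -73 - 69 = -142)
82*r + q = 82*(-142) + 142 = -11644 + 142 = -11502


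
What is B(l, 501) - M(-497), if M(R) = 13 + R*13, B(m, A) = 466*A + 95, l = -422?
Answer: 240009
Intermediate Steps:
B(m, A) = 95 + 466*A
M(R) = 13 + 13*R
B(l, 501) - M(-497) = (95 + 466*501) - (13 + 13*(-497)) = (95 + 233466) - (13 - 6461) = 233561 - 1*(-6448) = 233561 + 6448 = 240009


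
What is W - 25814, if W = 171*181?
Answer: 5137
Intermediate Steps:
W = 30951
W - 25814 = 30951 - 25814 = 5137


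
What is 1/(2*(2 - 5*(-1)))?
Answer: 1/14 ≈ 0.071429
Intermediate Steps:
1/(2*(2 - 5*(-1))) = 1/(2*(2 + 5)) = 1/(2*7) = 1/14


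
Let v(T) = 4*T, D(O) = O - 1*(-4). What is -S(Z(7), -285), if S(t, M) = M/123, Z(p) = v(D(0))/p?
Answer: 95/41 ≈ 2.3171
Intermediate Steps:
D(O) = 4 + O (D(O) = O + 4 = 4 + O)
Z(p) = 16/p (Z(p) = (4*(4 + 0))/p = (4*4)/p = 16/p)
S(t, M) = M/123 (S(t, M) = M*(1/123) = M/123)
-S(Z(7), -285) = -(-285)/123 = -1*(-95/41) = 95/41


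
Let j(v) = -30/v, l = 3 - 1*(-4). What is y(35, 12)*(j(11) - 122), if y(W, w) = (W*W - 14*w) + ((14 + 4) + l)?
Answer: -1484504/11 ≈ -1.3496e+5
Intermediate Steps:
l = 7 (l = 3 + 4 = 7)
y(W, w) = 25 + W² - 14*w (y(W, w) = (W*W - 14*w) + ((14 + 4) + 7) = (W² - 14*w) + (18 + 7) = (W² - 14*w) + 25 = 25 + W² - 14*w)
y(35, 12)*(j(11) - 122) = (25 + 35² - 14*12)*(-30/11 - 122) = (25 + 1225 - 168)*(-30*1/11 - 122) = 1082*(-30/11 - 122) = 1082*(-1372/11) = -1484504/11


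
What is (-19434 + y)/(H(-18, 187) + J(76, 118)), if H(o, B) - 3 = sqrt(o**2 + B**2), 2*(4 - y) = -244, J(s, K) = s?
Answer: 127111/2421 - 1609*sqrt(35293)/2421 ≈ -72.351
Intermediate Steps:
y = 126 (y = 4 - 1/2*(-244) = 4 + 122 = 126)
H(o, B) = 3 + sqrt(B**2 + o**2) (H(o, B) = 3 + sqrt(o**2 + B**2) = 3 + sqrt(B**2 + o**2))
(-19434 + y)/(H(-18, 187) + J(76, 118)) = (-19434 + 126)/((3 + sqrt(187**2 + (-18)**2)) + 76) = -19308/((3 + sqrt(34969 + 324)) + 76) = -19308/((3 + sqrt(35293)) + 76) = -19308/(79 + sqrt(35293))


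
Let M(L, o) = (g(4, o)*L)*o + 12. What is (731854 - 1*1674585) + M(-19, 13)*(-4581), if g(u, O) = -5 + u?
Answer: -2129210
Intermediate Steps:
M(L, o) = 12 - L*o (M(L, o) = ((-5 + 4)*L)*o + 12 = (-L)*o + 12 = -L*o + 12 = 12 - L*o)
(731854 - 1*1674585) + M(-19, 13)*(-4581) = (731854 - 1*1674585) + (12 - 1*(-19)*13)*(-4581) = (731854 - 1674585) + (12 + 247)*(-4581) = -942731 + 259*(-4581) = -942731 - 1186479 = -2129210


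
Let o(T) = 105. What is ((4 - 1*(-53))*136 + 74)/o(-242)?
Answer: 1118/15 ≈ 74.533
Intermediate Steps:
((4 - 1*(-53))*136 + 74)/o(-242) = ((4 - 1*(-53))*136 + 74)/105 = ((4 + 53)*136 + 74)*(1/105) = (57*136 + 74)*(1/105) = (7752 + 74)*(1/105) = 7826*(1/105) = 1118/15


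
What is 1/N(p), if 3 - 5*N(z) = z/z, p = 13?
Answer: 5/2 ≈ 2.5000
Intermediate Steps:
N(z) = ⅖ (N(z) = ⅗ - z/(5*z) = ⅗ - ⅕*1 = ⅗ - ⅕ = ⅖)
1/N(p) = 1/(⅖) = 5/2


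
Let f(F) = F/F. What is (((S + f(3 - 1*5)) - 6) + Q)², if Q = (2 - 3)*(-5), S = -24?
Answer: 576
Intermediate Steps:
f(F) = 1
Q = 5 (Q = -1*(-5) = 5)
(((S + f(3 - 1*5)) - 6) + Q)² = (((-24 + 1) - 6) + 5)² = ((-23 - 6) + 5)² = (-29 + 5)² = (-24)² = 576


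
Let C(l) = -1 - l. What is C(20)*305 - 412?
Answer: -6817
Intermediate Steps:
C(20)*305 - 412 = (-1 - 1*20)*305 - 412 = (-1 - 20)*305 - 412 = -21*305 - 412 = -6405 - 412 = -6817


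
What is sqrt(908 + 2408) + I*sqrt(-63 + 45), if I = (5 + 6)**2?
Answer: 2*sqrt(829) + 363*I*sqrt(2) ≈ 57.585 + 513.36*I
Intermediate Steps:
I = 121 (I = 11**2 = 121)
sqrt(908 + 2408) + I*sqrt(-63 + 45) = sqrt(908 + 2408) + 121*sqrt(-63 + 45) = sqrt(3316) + 121*sqrt(-18) = 2*sqrt(829) + 121*(3*I*sqrt(2)) = 2*sqrt(829) + 363*I*sqrt(2)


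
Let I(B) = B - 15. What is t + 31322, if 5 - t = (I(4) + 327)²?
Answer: -68529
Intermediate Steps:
I(B) = -15 + B
t = -99851 (t = 5 - ((-15 + 4) + 327)² = 5 - (-11 + 327)² = 5 - 1*316² = 5 - 1*99856 = 5 - 99856 = -99851)
t + 31322 = -99851 + 31322 = -68529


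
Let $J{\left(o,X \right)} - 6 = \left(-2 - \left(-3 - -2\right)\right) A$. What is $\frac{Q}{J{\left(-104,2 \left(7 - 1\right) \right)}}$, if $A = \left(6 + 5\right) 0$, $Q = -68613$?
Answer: $- \frac{22871}{2} \approx -11436.0$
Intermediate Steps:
$A = 0$ ($A = 11 \cdot 0 = 0$)
$J{\left(o,X \right)} = 6$ ($J{\left(o,X \right)} = 6 + \left(-2 - \left(-3 - -2\right)\right) 0 = 6 + \left(-2 - \left(-3 + 2\right)\right) 0 = 6 + \left(-2 - -1\right) 0 = 6 + \left(-2 + 1\right) 0 = 6 - 0 = 6 + 0 = 6$)
$\frac{Q}{J{\left(-104,2 \left(7 - 1\right) \right)}} = - \frac{68613}{6} = \left(-68613\right) \frac{1}{6} = - \frac{22871}{2}$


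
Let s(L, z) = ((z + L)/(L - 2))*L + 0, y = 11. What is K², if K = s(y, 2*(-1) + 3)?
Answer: 1936/9 ≈ 215.11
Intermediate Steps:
s(L, z) = L*(L + z)/(-2 + L) (s(L, z) = ((L + z)/(-2 + L))*L + 0 = L*(L + z)/(-2 + L) + 0 = L*(L + z)/(-2 + L))
K = 44/3 (K = 11*(11 + (2*(-1) + 3))/(-2 + 11) = 11*(11 + (-2 + 3))/9 = 11*(⅑)*(11 + 1) = 11*(⅑)*12 = 44/3 ≈ 14.667)
K² = (44/3)² = 1936/9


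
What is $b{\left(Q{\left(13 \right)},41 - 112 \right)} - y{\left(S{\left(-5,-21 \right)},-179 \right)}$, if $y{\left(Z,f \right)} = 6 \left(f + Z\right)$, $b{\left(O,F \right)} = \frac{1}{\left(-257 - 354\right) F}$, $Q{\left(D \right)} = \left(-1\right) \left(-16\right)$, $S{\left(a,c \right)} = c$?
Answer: $\frac{52057201}{43381} \approx 1200.0$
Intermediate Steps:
$Q{\left(D \right)} = 16$
$b{\left(O,F \right)} = - \frac{1}{611 F}$ ($b{\left(O,F \right)} = \frac{1}{\left(-257 - 354\right) F} = \frac{1}{\left(-611\right) F} = - \frac{1}{611 F}$)
$y{\left(Z,f \right)} = 6 Z + 6 f$ ($y{\left(Z,f \right)} = 6 \left(Z + f\right) = 6 Z + 6 f$)
$b{\left(Q{\left(13 \right)},41 - 112 \right)} - y{\left(S{\left(-5,-21 \right)},-179 \right)} = - \frac{1}{611 \left(41 - 112\right)} - \left(6 \left(-21\right) + 6 \left(-179\right)\right) = - \frac{1}{611 \left(41 - 112\right)} - \left(-126 - 1074\right) = - \frac{1}{611 \left(-71\right)} - -1200 = \left(- \frac{1}{611}\right) \left(- \frac{1}{71}\right) + 1200 = \frac{1}{43381} + 1200 = \frac{52057201}{43381}$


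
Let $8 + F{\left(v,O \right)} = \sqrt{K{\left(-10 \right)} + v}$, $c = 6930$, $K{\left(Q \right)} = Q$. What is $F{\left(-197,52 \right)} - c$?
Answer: $-6938 + 3 i \sqrt{23} \approx -6938.0 + 14.387 i$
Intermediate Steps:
$F{\left(v,O \right)} = -8 + \sqrt{-10 + v}$
$F{\left(-197,52 \right)} - c = \left(-8 + \sqrt{-10 - 197}\right) - 6930 = \left(-8 + \sqrt{-207}\right) - 6930 = \left(-8 + 3 i \sqrt{23}\right) - 6930 = -6938 + 3 i \sqrt{23}$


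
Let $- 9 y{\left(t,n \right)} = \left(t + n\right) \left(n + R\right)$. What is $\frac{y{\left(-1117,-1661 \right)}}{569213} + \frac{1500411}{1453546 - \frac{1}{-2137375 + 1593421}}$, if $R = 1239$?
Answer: $\frac{1084728731449199846}{1350165541751500515} \approx 0.8034$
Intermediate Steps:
$y{\left(t,n \right)} = - \frac{\left(1239 + n\right) \left(n + t\right)}{9}$ ($y{\left(t,n \right)} = - \frac{\left(t + n\right) \left(n + 1239\right)}{9} = - \frac{\left(n + t\right) \left(1239 + n\right)}{9} = - \frac{\left(1239 + n\right) \left(n + t\right)}{9}$)
$\frac{y{\left(-1117,-1661 \right)}}{569213} + \frac{1500411}{1453546 - \frac{1}{-2137375 + 1593421}} = \frac{\left(- \frac{413}{3}\right) \left(-1661\right) - - \frac{461321}{3} - \frac{\left(-1661\right)^{2}}{9} - \left(- \frac{1661}{9}\right) \left(-1117\right)}{569213} + \frac{1500411}{1453546 - \frac{1}{-2137375 + 1593421}} = \left(\frac{685993}{3} + \frac{461321}{3} - \frac{2758921}{9} - \frac{1855337}{9}\right) \frac{1}{569213} + \frac{1500411}{1453546 - \frac{1}{-543954}} = \left(\frac{685993}{3} + \frac{461321}{3} - \frac{2758921}{9} - \frac{1855337}{9}\right) \frac{1}{569213} + \frac{1500411}{1453546 - - \frac{1}{543954}} = \left(- \frac{390772}{3}\right) \frac{1}{569213} + \frac{1500411}{1453546 + \frac{1}{543954}} = - \frac{390772}{1707639} + \frac{1500411}{\frac{790662160885}{543954}} = - \frac{390772}{1707639} + 1500411 \cdot \frac{543954}{790662160885} = - \frac{390772}{1707639} + \frac{816154565094}{790662160885} = \frac{1084728731449199846}{1350165541751500515}$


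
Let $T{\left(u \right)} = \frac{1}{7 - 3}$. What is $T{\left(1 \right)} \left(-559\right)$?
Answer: $- \frac{559}{4} \approx -139.75$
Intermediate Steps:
$T{\left(u \right)} = \frac{1}{4}$
$T{\left(1 \right)} \left(-559\right) = \frac{1}{4} \left(-559\right) = - \frac{559}{4}$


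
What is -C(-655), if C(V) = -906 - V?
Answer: 251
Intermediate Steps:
-C(-655) = -(-906 - 1*(-655)) = -(-906 + 655) = -1*(-251) = 251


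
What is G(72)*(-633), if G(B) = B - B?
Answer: 0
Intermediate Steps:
G(B) = 0
G(72)*(-633) = 0*(-633) = 0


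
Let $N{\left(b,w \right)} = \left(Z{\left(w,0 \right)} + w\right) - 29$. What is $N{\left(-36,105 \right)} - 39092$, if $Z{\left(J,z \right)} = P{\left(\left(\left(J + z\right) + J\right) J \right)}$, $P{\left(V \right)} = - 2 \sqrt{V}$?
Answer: $-39016 - 210 \sqrt{2} \approx -39313.0$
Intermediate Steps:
$Z{\left(J,z \right)} = - 2 \sqrt{J \left(z + 2 J\right)}$ ($Z{\left(J,z \right)} = - 2 \sqrt{\left(\left(J + z\right) + J\right) J} = - 2 \sqrt{\left(z + 2 J\right) J} = - 2 \sqrt{J \left(z + 2 J\right)}$)
$N{\left(b,w \right)} = -29 + w - 2 \sqrt{2} \sqrt{w^{2}}$ ($N{\left(b,w \right)} = \left(- 2 \sqrt{w \left(0 + 2 w\right)} + w\right) - 29 = \left(- 2 \sqrt{w 2 w} + w\right) - 29 = \left(- 2 \sqrt{2 w^{2}} + w\right) - 29 = \left(- 2 \sqrt{2} \sqrt{w^{2}} + w\right) - 29 = \left(w - 2 \sqrt{2} \sqrt{w^{2}}\right) - 29 = -29 + w - 2 \sqrt{2} \sqrt{w^{2}}$)
$N{\left(-36,105 \right)} - 39092 = \left(-29 + 105 - 2 \sqrt{2} \sqrt{105^{2}}\right) - 39092 = \left(-29 + 105 - 2 \sqrt{2} \sqrt{11025}\right) - 39092 = \left(-29 + 105 - 2 \sqrt{2} \cdot 105\right) - 39092 = \left(-29 + 105 - 210 \sqrt{2}\right) - 39092 = \left(76 - 210 \sqrt{2}\right) - 39092 = -39016 - 210 \sqrt{2}$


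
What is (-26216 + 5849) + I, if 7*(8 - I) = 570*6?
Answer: -145933/7 ≈ -20848.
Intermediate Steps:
I = -3364/7 (I = 8 - 570*6/7 = 8 - ⅐*3420 = 8 - 3420/7 = -3364/7 ≈ -480.57)
(-26216 + 5849) + I = (-26216 + 5849) - 3364/7 = -20367 - 3364/7 = -145933/7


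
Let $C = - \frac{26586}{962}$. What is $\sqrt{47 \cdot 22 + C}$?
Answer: $\frac{\sqrt{232833341}}{481} \approx 31.723$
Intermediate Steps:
$C = - \frac{13293}{481}$ ($C = \left(-26586\right) \frac{1}{962} = - \frac{13293}{481} \approx -27.636$)
$\sqrt{47 \cdot 22 + C} = \sqrt{47 \cdot 22 - \frac{13293}{481}} = \sqrt{1034 - \frac{13293}{481}} = \sqrt{\frac{484061}{481}} = \frac{\sqrt{232833341}}{481}$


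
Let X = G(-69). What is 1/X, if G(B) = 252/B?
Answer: -23/84 ≈ -0.27381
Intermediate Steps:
X = -84/23 (X = 252/(-69) = 252*(-1/69) = -84/23 ≈ -3.6522)
1/X = 1/(-84/23) = -23/84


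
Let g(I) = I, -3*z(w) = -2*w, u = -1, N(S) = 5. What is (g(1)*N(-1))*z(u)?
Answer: -10/3 ≈ -3.3333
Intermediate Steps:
z(w) = 2*w/3 (z(w) = -(-2)*w/3 = 2*w/3)
(g(1)*N(-1))*z(u) = (1*5)*((⅔)*(-1)) = 5*(-⅔) = -10/3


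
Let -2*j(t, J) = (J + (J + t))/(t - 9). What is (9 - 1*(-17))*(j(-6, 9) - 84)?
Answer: -10868/5 ≈ -2173.6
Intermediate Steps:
j(t, J) = -(t + 2*J)/(2*(-9 + t)) (j(t, J) = -(J + (J + t))/(2*(t - 9)) = -(t + 2*J)/(2*(-9 + t)))
(9 - 1*(-17))*(j(-6, 9) - 84) = (9 - 1*(-17))*((-1*9 - ½*(-6))/(-9 - 6) - 84) = (9 + 17)*((-9 + 3)/(-15) - 84) = 26*(-1/15*(-6) - 84) = 26*(⅖ - 84) = 26*(-418/5) = -10868/5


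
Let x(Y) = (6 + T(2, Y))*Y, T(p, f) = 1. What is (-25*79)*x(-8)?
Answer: 110600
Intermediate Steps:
x(Y) = 7*Y (x(Y) = (6 + 1)*Y = 7*Y)
(-25*79)*x(-8) = (-25*79)*(7*(-8)) = -1975*(-56) = 110600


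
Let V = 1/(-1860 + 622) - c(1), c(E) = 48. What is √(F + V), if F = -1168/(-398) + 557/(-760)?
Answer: I*√100348507088637230/46808780 ≈ 6.7675*I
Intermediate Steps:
V = -59425/1238 (V = 1/(-1860 + 622) - 1*48 = 1/(-1238) - 48 = -1/1238 - 48 = -59425/1238 ≈ -48.001)
F = 332997/151240 (F = -1168*(-1/398) + 557*(-1/760) = 584/199 - 557/760 = 332997/151240 ≈ 2.2018)
√(F + V) = √(332997/151240 - 59425/1238) = √(-4287593357/93617560) = I*√100348507088637230/46808780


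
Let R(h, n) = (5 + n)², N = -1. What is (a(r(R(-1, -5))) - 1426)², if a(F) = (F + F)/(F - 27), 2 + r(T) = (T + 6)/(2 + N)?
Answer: 1076233636/529 ≈ 2.0345e+6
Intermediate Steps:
r(T) = 4 + T (r(T) = -2 + (T + 6)/(2 - 1) = -2 + (6 + T)/1 = -2 + (6 + T)*1 = -2 + (6 + T) = 4 + T)
a(F) = 2*F/(-27 + F) (a(F) = (2*F)/(-27 + F) = 2*F/(-27 + F))
(a(r(R(-1, -5))) - 1426)² = (2*(4 + (5 - 5)²)/(-27 + (4 + (5 - 5)²)) - 1426)² = (2*(4 + 0²)/(-27 + (4 + 0²)) - 1426)² = (2*(4 + 0)/(-27 + (4 + 0)) - 1426)² = (2*4/(-27 + 4) - 1426)² = (2*4/(-23) - 1426)² = (2*4*(-1/23) - 1426)² = (-8/23 - 1426)² = (-32806/23)² = 1076233636/529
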